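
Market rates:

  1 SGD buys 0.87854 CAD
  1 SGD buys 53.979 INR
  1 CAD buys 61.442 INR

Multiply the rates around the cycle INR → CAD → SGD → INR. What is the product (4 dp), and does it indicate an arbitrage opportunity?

Around INR → CAD → SGD → INR: 1 ÷ 61.442 ÷ 0.87854 × 53.979 = 0.999995
Product ≈ 1 (deviation 0.000%, within rounding noise).

1.0000 (no arbitrage)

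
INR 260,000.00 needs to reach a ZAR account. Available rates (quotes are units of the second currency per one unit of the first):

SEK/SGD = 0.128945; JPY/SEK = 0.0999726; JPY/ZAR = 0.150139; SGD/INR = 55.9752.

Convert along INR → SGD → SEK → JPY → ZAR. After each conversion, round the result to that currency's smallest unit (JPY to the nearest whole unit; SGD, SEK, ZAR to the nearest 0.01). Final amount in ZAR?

INR 260,000.00 ÷ 55.9752 = SGD 4,644.91
SGD 4,644.91 ÷ 0.128945 = SEK 36,022.41
SEK 36,022.41 ÷ 0.0999726 = JPY 360,323
JPY 360,323 × 0.150139 = ZAR 54,098.53

ZAR 54,098.53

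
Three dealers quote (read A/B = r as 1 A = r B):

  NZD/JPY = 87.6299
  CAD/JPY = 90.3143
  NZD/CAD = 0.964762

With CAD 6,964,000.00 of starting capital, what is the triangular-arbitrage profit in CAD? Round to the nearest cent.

Profitable loop is CAD → NZD → JPY → CAD:
CAD 6,964,000.00 ÷ 0.964762 = NZD 7,218,360.59
NZD 7,218,360.59 × 87.6299 = JPY 632,544,217
JPY 632,544,217 ÷ 90.3143 = CAD 7,003,810.21
Profit = CAD 7,003,810.21 − CAD 6,964,000.00

Profit: CAD 39,810.21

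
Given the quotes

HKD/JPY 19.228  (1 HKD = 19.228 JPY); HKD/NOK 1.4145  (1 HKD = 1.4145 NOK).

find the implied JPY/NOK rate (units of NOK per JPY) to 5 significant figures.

JPY/NOK = 0.073565

1 JPY ÷ 19.228 = 0.0520075 HKD
0.0520075 HKD × 1.4145 = 0.0735646 NOK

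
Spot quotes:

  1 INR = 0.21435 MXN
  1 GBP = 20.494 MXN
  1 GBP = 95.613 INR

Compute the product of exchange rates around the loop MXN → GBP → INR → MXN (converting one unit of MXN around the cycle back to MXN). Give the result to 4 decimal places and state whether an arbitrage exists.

Around MXN → GBP → INR → MXN: 1 ÷ 20.494 × 95.613 × 0.21435 = 1.000032
Product ≈ 1 (deviation 0.003%, within rounding noise).

1.0000 (no arbitrage)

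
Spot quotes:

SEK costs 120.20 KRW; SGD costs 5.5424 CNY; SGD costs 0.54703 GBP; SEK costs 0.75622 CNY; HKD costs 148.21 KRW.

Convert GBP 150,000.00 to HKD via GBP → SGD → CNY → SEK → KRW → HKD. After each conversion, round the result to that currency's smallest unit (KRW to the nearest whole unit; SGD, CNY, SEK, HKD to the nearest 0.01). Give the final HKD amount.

GBP 150,000.00 ÷ 0.54703 = SGD 274,208.00
SGD 274,208.00 × 5.5424 = CNY 1,519,770.42
CNY 1,519,770.42 ÷ 0.75622 = SEK 2,009,693.50
SEK 2,009,693.50 × 120.20 = KRW 241,565,159
KRW 241,565,159 ÷ 148.21 = HKD 1,629,884.35

HKD 1,629,884.35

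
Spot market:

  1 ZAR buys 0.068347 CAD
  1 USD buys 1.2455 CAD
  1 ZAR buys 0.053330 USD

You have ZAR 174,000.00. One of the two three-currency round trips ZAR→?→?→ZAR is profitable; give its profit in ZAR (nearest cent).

Profitable loop is ZAR → CAD → USD → ZAR:
ZAR 174,000.00 × 0.068347 = CAD 11,892.38
CAD 11,892.38 ÷ 1.2455 = USD 9,548.28
USD 9,548.28 ÷ 0.053330 = ZAR 179,041.37
Profit = ZAR 179,041.37 − ZAR 174,000.00

Profit: ZAR 5,041.37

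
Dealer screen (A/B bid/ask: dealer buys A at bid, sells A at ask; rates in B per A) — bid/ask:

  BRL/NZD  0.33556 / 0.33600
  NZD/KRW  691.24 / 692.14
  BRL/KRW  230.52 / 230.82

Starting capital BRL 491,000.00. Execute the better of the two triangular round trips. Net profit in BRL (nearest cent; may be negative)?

Best loop BRL → NZD → KRW → BRL:
BRL 491,000.00 × 0.33556 (sell BRL at bid) = NZD 164,759.96
NZD 164,759.96 × 691.24 (sell NZD at bid) = KRW 113,888,675
KRW 113,888,675 ÷ 230.82 (buy BRL at ask) = BRL 493,409.04

Net profit: BRL 2,409.04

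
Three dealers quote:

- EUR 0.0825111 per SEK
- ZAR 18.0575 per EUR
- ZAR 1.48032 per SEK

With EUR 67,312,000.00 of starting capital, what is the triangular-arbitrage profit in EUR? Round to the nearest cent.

Profitable loop is EUR → ZAR → SEK → EUR:
EUR 67,312,000.00 × 18.0575 = ZAR 1,215,486,440.00
ZAR 1,215,486,440.00 ÷ 1.48032 = SEK 821,097,087.12
SEK 821,097,087.12 × 0.0825111 = EUR 67,749,623.86
Profit = EUR 67,749,623.86 − EUR 67,312,000.00

Profit: EUR 437,623.86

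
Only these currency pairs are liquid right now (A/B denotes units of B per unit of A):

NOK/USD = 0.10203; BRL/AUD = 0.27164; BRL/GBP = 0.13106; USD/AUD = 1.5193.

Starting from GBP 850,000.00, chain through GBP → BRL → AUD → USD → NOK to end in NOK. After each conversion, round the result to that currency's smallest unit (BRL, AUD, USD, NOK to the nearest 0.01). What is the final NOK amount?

NOK 11,365,042.34

GBP 850,000.00 ÷ 0.13106 = BRL 6,485,579.12
BRL 6,485,579.12 × 0.27164 = AUD 1,761,742.71
AUD 1,761,742.71 ÷ 1.5193 = USD 1,159,575.27
USD 1,159,575.27 ÷ 0.10203 = NOK 11,365,042.34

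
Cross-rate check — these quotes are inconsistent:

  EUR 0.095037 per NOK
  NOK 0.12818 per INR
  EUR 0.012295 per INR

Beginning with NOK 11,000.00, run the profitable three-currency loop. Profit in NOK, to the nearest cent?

Profitable loop is NOK → INR → EUR → NOK:
NOK 11,000.00 ÷ 0.12818 = INR 85,816.82
INR 85,816.82 × 0.012295 = EUR 1,055.12
EUR 1,055.12 ÷ 0.095037 = NOK 11,102.18
Profit = NOK 11,102.18 − NOK 11,000.00

Profit: NOK 102.18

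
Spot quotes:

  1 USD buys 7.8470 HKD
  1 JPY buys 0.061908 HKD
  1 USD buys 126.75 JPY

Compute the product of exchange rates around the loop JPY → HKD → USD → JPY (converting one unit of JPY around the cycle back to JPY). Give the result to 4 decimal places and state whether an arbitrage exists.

Around JPY → HKD → USD → JPY: 1 × 0.061908 ÷ 7.8470 × 126.75 = 0.999979
Product ≈ 1 (deviation 0.002%, within rounding noise).

1.0000 (no arbitrage)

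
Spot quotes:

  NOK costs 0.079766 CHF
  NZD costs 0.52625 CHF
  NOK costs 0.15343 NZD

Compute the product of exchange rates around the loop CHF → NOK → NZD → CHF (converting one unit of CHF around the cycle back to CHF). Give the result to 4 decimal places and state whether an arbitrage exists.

Around CHF → NOK → NZD → CHF: 1 ÷ 0.079766 × 0.15343 × 0.52625 = 1.012243
Product > 1; profitable direction is CHF → NOK → NZD → CHF.

1.0122 (arbitrage exists)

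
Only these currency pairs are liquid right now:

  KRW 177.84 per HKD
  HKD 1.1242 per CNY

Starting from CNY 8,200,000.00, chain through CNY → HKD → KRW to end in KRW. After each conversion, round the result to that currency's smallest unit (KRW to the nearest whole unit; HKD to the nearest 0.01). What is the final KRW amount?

KRW 1,639,407,370

CNY 8,200,000.00 × 1.1242 = HKD 9,218,440.00
HKD 9,218,440.00 × 177.84 = KRW 1,639,407,370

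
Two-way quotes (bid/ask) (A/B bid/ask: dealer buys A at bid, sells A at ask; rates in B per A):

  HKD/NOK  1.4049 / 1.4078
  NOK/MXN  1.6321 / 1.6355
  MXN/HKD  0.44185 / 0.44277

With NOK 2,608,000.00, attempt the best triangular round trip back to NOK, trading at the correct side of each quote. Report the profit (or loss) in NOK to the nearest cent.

Best loop NOK → MXN → HKD → NOK:
NOK 2,608,000.00 × 1.6321 (sell NOK at bid) = MXN 4,256,516.80
MXN 4,256,516.80 × 0.44185 (sell MXN at bid) = HKD 1,880,741.95
HKD 1,880,741.95 × 1.4049 (sell HKD at bid) = NOK 2,642,254.36

Net profit: NOK 34,254.36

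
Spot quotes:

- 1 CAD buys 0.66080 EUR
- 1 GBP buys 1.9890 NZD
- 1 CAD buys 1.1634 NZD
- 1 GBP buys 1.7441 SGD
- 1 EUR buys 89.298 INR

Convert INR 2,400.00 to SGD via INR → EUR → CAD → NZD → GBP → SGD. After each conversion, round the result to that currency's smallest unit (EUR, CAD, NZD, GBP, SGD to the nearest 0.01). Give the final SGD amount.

SGD 41.51

INR 2,400.00 ÷ 89.298 = EUR 26.88
EUR 26.88 ÷ 0.66080 = CAD 40.68
CAD 40.68 × 1.1634 = NZD 47.33
NZD 47.33 ÷ 1.9890 = GBP 23.80
GBP 23.80 × 1.7441 = SGD 41.51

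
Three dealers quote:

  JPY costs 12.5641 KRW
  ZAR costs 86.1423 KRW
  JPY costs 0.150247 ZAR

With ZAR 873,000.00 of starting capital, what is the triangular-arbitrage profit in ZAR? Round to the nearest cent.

Profitable loop is ZAR → KRW → JPY → ZAR:
ZAR 873,000.00 × 86.1423 = KRW 75,202,228
KRW 75,202,228 ÷ 12.5641 = JPY 5,985,485
JPY 5,985,485 × 0.150247 = ZAR 899,301.11
Profit = ZAR 899,301.11 − ZAR 873,000.00

Profit: ZAR 26,301.11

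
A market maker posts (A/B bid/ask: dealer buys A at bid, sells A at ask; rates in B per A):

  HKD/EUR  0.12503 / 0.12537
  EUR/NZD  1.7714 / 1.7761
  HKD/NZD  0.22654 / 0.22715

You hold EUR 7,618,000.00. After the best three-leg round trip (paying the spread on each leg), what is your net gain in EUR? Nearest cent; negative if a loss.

Best loop EUR → HKD → NZD → EUR:
EUR 7,618,000.00 ÷ 0.12537 (buy HKD at ask) = HKD 60,764,138.15
HKD 60,764,138.15 × 0.22654 (sell HKD at bid) = NZD 13,765,507.86
NZD 13,765,507.86 ÷ 1.7761 (buy EUR at ask) = EUR 7,750,412.62

Net profit: EUR 132,412.62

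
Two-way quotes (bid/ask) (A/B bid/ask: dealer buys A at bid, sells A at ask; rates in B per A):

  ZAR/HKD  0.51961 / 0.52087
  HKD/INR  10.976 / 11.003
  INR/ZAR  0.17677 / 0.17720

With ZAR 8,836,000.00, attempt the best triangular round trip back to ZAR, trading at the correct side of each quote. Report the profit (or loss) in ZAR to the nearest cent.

Net profit: ZAR 72,116.09

Best loop ZAR → HKD → INR → ZAR:
ZAR 8,836,000.00 × 0.51961 (sell ZAR at bid) = HKD 4,591,273.96
HKD 4,591,273.96 × 10.976 (sell HKD at bid) = INR 50,393,822.98
INR 50,393,822.98 × 0.17677 (sell INR at bid) = ZAR 8,908,116.09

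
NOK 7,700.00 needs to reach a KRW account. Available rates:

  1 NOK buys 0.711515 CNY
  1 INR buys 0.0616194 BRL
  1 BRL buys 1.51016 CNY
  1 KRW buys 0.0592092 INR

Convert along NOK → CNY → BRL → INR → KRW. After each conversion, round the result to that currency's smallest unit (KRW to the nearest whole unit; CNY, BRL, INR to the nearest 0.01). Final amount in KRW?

NOK 7,700.00 × 0.711515 = CNY 5,478.67
CNY 5,478.67 ÷ 1.51016 = BRL 3,627.87
BRL 3,627.87 ÷ 0.0616194 = INR 58,875.45
INR 58,875.45 ÷ 0.0592092 = KRW 994,363

KRW 994,363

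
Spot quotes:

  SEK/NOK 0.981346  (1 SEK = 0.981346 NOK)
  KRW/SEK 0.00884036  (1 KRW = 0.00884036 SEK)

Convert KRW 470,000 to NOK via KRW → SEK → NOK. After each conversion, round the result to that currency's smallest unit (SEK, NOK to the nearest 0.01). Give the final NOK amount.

KRW 470,000 × 0.00884036 = SEK 4,154.97
SEK 4,154.97 × 0.981346 = NOK 4,077.46

NOK 4,077.46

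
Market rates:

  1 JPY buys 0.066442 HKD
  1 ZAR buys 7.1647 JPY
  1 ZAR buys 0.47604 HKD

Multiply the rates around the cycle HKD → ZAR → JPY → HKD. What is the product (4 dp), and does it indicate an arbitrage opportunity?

1.0000 (no arbitrage)

Around HKD → ZAR → JPY → HKD: 1 ÷ 0.47604 × 7.1647 × 0.066442 = 0.999994
Product ≈ 1 (deviation 0.001%, within rounding noise).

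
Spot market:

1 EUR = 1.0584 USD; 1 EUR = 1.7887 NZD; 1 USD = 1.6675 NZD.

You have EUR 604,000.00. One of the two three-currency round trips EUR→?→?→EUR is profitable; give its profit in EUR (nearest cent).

Profit: EUR 8,151.29

Profitable loop is EUR → NZD → USD → EUR:
EUR 604,000.00 × 1.7887 = NZD 1,080,374.80
NZD 1,080,374.80 ÷ 1.6675 = USD 647,900.93
USD 647,900.93 ÷ 1.0584 = EUR 612,151.29
Profit = EUR 612,151.29 − EUR 604,000.00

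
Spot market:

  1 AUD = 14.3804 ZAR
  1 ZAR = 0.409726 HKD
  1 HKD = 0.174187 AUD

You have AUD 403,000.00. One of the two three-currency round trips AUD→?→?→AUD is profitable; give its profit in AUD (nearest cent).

Profitable loop is AUD → ZAR → HKD → AUD:
AUD 403,000.00 × 14.3804 = ZAR 5,795,301.20
ZAR 5,795,301.20 × 0.409726 = HKD 2,374,485.58
HKD 2,374,485.58 × 0.174187 = AUD 413,604.52
Profit = AUD 413,604.52 − AUD 403,000.00

Profit: AUD 10,604.52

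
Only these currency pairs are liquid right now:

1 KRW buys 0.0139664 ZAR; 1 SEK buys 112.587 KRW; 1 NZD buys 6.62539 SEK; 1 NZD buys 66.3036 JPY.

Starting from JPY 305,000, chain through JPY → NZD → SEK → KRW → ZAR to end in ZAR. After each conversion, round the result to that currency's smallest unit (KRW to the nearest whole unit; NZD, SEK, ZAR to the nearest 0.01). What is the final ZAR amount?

ZAR 47,923.31

JPY 305,000 ÷ 66.3036 = NZD 4,600.05
NZD 4,600.05 × 6.62539 = SEK 30,477.13
SEK 30,477.13 × 112.587 = KRW 3,431,329
KRW 3,431,329 × 0.0139664 = ZAR 47,923.31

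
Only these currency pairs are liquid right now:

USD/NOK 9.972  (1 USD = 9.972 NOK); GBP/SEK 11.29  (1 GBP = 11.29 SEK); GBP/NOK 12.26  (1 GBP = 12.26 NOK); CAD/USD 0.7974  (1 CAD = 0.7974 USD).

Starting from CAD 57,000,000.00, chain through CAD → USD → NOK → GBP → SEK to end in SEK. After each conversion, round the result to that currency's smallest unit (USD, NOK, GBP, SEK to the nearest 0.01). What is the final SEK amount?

CAD 57,000,000.00 × 0.7974 = USD 45,451,800.00
USD 45,451,800.00 × 9.972 = NOK 453,245,349.60
NOK 453,245,349.60 ÷ 12.26 = GBP 36,969,441.24
GBP 36,969,441.24 × 11.29 = SEK 417,384,991.60

SEK 417,384,991.60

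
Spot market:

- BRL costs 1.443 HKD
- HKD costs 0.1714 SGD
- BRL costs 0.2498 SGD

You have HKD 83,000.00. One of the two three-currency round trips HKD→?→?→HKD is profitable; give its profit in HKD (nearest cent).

Profitable loop is HKD → BRL → SGD → HKD:
HKD 83,000.00 ÷ 1.443 = BRL 57,519.06
BRL 57,519.06 × 0.2498 = SGD 14,368.26
SGD 14,368.26 ÷ 0.1714 = HKD 83,828.82
Profit = HKD 83,828.82 − HKD 83,000.00

Profit: HKD 828.82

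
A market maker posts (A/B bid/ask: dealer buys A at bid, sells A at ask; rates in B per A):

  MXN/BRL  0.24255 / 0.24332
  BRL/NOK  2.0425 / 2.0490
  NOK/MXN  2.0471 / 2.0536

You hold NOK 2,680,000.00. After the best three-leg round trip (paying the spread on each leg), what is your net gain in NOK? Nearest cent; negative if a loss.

Best loop NOK → MXN → BRL → NOK:
NOK 2,680,000.00 × 2.0471 (sell NOK at bid) = MXN 5,486,228.00
MXN 5,486,228.00 × 0.24255 (sell MXN at bid) = BRL 1,330,684.60
BRL 1,330,684.60 × 2.0425 (sell BRL at bid) = NOK 2,717,923.30

Net profit: NOK 37,923.30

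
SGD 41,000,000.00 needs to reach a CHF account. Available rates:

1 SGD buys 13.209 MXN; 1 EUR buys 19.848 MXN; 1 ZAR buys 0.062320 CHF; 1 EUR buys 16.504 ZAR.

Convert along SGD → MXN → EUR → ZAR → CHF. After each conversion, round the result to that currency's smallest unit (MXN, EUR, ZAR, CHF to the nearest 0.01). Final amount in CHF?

CHF 28,064,267.11

SGD 41,000,000.00 × 13.209 = MXN 541,569,000.00
MXN 541,569,000.00 ÷ 19.848 = EUR 27,285,822.25
EUR 27,285,822.25 × 16.504 = ZAR 450,325,210.41
ZAR 450,325,210.41 × 0.062320 = CHF 28,064,267.11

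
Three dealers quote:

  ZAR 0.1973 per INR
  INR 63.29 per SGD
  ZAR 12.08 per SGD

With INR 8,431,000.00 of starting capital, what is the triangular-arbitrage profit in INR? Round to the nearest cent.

Profit: INR 284,139.36

Profitable loop is INR → ZAR → SGD → INR:
INR 8,431,000.00 × 0.1973 = ZAR 1,663,436.30
ZAR 1,663,436.30 ÷ 12.08 = SGD 137,701.68
SGD 137,701.68 × 63.29 = INR 8,715,139.36
Profit = INR 8,715,139.36 − INR 8,431,000.00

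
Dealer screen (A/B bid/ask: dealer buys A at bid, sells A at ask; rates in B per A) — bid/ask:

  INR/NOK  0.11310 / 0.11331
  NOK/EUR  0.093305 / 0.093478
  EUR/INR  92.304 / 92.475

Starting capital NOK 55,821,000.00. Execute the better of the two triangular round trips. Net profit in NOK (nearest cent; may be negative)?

Best loop NOK → INR → EUR → NOK:
NOK 55,821,000.00 ÷ 0.11331 (buy INR at ask) = INR 492,639,661.11
INR 492,639,661.11 ÷ 92.475 (buy EUR at ask) = EUR 5,327,273.98
EUR 5,327,273.98 ÷ 0.093478 (buy NOK at ask) = NOK 56,989,601.60

Net profit: NOK 1,168,601.60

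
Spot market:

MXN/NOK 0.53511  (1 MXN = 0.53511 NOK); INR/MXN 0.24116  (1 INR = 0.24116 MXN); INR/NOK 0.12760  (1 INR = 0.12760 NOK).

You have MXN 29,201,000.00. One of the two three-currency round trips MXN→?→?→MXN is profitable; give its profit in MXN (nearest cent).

Profitable loop is MXN → NOK → INR → MXN:
MXN 29,201,000.00 × 0.53511 = NOK 15,625,747.11
NOK 15,625,747.11 ÷ 0.12760 = INR 122,458,833.15
INR 122,458,833.15 × 0.24116 = MXN 29,532,172.20
Profit = MXN 29,532,172.20 − MXN 29,201,000.00

Profit: MXN 331,172.20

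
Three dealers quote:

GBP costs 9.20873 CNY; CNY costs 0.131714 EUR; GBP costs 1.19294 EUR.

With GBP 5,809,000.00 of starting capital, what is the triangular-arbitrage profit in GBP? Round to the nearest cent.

Profit: GBP 97,285.74

Profitable loop is GBP → CNY → EUR → GBP:
GBP 5,809,000.00 × 9.20873 = CNY 53,493,512.57
CNY 53,493,512.57 × 0.131714 = EUR 7,045,844.51
EUR 7,045,844.51 ÷ 1.19294 = GBP 5,906,285.74
Profit = GBP 5,906,285.74 − GBP 5,809,000.00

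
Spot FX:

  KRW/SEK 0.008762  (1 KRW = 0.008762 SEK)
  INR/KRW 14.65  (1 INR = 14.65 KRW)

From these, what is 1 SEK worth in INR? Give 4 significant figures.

1 SEK ÷ 0.008762 = 114.129 KRW
114.129 KRW ÷ 14.65 = 7.79039 INR

SEK/INR = 7.790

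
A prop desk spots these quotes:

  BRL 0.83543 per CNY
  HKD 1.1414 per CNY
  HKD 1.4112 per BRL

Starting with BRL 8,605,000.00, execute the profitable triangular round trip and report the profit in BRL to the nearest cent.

Profitable loop is BRL → HKD → CNY → BRL:
BRL 8,605,000.00 × 1.4112 = HKD 12,143,376.00
HKD 12,143,376.00 ÷ 1.1414 = CNY 10,639,018.75
CNY 10,639,018.75 × 0.83543 = BRL 8,888,155.43
Profit = BRL 8,888,155.43 − BRL 8,605,000.00

Profit: BRL 283,155.43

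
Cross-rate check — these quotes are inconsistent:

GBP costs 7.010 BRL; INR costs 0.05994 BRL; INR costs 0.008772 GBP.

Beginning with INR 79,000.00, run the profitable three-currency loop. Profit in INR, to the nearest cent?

Profitable loop is INR → GBP → BRL → INR:
INR 79,000.00 × 0.008772 = GBP 692.99
GBP 692.99 × 7.010 = BRL 4,857.85
BRL 4,857.85 ÷ 0.05994 = INR 81,045.14
Profit = INR 81,045.14 − INR 79,000.00

Profit: INR 2,045.14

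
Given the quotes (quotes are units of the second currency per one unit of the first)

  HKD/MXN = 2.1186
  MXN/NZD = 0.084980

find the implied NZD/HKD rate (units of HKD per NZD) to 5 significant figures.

1 NZD ÷ 0.084980 = 11.7675 MXN
11.7675 MXN ÷ 2.1186 = 5.55436 HKD

NZD/HKD = 5.5544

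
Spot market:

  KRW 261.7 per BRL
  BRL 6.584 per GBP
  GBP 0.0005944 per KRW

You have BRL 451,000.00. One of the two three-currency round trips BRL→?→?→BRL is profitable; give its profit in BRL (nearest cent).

Profit: BRL 10,900.98

Profitable loop is BRL → KRW → GBP → BRL:
BRL 451,000.00 × 261.7 = KRW 118,026,700
KRW 118,026,700 × 0.0005944 = GBP 70,155.07
GBP 70,155.07 × 6.584 = BRL 461,900.98
Profit = BRL 461,900.98 − BRL 451,000.00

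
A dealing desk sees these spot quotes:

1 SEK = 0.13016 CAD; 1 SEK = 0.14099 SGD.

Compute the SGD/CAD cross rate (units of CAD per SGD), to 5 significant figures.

SGD/CAD = 0.92319

1 SGD ÷ 0.14099 = 7.0927 SEK
7.0927 SEK × 0.13016 = 0.923186 CAD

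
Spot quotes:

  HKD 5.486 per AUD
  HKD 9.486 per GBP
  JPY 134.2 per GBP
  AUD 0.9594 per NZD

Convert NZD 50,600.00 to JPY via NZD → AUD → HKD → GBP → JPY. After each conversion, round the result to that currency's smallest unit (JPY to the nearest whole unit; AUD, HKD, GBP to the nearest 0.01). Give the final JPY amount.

NZD 50,600.00 × 0.9594 = AUD 48,545.64
AUD 48,545.64 × 5.486 = HKD 266,321.38
HKD 266,321.38 ÷ 9.486 = GBP 28,075.20
GBP 28,075.20 × 134.2 = JPY 3,767,692

JPY 3,767,692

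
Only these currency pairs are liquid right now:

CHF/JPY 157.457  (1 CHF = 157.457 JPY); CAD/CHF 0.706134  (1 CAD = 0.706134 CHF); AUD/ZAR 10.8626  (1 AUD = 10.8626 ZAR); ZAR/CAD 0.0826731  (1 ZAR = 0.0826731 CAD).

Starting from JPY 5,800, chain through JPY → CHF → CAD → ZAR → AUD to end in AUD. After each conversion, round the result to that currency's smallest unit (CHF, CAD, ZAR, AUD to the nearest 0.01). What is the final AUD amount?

AUD 58.09

JPY 5,800 ÷ 157.457 = CHF 36.84
CHF 36.84 ÷ 0.706134 = CAD 52.17
CAD 52.17 ÷ 0.0826731 = ZAR 631.04
ZAR 631.04 ÷ 10.8626 = AUD 58.09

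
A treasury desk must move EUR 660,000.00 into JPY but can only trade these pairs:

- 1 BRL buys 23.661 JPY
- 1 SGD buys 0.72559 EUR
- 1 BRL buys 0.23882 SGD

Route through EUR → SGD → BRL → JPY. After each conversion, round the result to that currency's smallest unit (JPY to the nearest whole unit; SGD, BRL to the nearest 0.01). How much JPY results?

EUR 660,000.00 ÷ 0.72559 = SGD 909,604.60
SGD 909,604.60 ÷ 0.23882 = BRL 3,808,745.50
BRL 3,808,745.50 × 23.661 = JPY 90,118,727

JPY 90,118,727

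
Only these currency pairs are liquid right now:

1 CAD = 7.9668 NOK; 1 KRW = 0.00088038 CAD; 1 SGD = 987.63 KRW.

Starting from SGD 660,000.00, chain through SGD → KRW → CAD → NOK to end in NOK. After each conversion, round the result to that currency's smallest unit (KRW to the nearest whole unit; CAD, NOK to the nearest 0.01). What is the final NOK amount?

NOK 4,571,853.34

SGD 660,000.00 × 987.63 = KRW 651,835,800
KRW 651,835,800 × 0.00088038 = CAD 573,863.20
CAD 573,863.20 × 7.9668 = NOK 4,571,853.34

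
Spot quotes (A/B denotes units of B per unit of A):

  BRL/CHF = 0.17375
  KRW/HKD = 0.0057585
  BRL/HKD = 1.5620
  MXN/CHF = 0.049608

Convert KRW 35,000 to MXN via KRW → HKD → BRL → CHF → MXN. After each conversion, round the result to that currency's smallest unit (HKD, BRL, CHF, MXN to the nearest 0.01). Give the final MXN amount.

MXN 451.94

KRW 35,000 × 0.0057585 = HKD 201.55
HKD 201.55 ÷ 1.5620 = BRL 129.03
BRL 129.03 × 0.17375 = CHF 22.42
CHF 22.42 ÷ 0.049608 = MXN 451.94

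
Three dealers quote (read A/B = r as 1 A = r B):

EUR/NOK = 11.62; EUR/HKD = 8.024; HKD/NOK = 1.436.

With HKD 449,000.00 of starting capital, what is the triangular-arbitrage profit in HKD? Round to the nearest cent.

Profitable loop is HKD → EUR → NOK → HKD:
HKD 449,000.00 ÷ 8.024 = EUR 55,957.13
EUR 55,957.13 × 11.62 = NOK 650,221.83
NOK 650,221.83 ÷ 1.436 = HKD 452,800.72
Profit = HKD 452,800.72 − HKD 449,000.00

Profit: HKD 3,800.72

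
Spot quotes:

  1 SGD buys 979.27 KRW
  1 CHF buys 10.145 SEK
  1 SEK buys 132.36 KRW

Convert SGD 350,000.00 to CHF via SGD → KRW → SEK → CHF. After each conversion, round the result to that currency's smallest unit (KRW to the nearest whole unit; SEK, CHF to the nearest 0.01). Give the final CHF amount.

CHF 255,247.61

SGD 350,000.00 × 979.27 = KRW 342,744,500
KRW 342,744,500 ÷ 132.36 = SEK 2,589,487.01
SEK 2,589,487.01 ÷ 10.145 = CHF 255,247.61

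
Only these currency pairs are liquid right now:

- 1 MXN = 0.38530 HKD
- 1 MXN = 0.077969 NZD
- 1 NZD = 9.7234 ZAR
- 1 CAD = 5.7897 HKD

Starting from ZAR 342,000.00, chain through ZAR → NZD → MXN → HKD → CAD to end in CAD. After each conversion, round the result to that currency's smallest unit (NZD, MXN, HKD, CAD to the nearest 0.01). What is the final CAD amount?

ZAR 342,000.00 ÷ 9.7234 = NZD 35,172.88
NZD 35,172.88 ÷ 0.077969 = MXN 451,113.65
MXN 451,113.65 × 0.38530 = HKD 173,814.09
HKD 173,814.09 ÷ 5.7897 = CAD 30,021.26

CAD 30,021.26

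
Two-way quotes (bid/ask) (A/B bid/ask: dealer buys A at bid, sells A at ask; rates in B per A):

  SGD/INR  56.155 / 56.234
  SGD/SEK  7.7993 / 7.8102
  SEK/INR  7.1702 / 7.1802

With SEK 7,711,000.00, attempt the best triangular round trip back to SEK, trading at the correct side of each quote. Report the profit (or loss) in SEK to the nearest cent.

Best loop SEK → SGD → INR → SEK:
SEK 7,711,000.00 ÷ 7.8102 (buy SGD at ask) = SGD 987,298.66
SGD 987,298.66 × 56.155 (sell SGD at bid) = INR 55,441,756.29
INR 55,441,756.29 ÷ 7.1802 (buy SEK at ask) = SEK 7,721,477.99

Net profit: SEK 10,477.99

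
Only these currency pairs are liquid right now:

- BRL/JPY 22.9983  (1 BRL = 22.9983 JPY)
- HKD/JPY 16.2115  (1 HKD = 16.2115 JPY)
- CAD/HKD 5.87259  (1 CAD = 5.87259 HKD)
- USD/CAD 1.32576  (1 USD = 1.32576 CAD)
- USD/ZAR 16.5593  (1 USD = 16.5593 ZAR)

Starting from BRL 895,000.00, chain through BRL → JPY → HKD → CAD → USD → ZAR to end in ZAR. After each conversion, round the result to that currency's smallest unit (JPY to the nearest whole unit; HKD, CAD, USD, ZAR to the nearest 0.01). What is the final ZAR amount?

ZAR 2,700,492.30

BRL 895,000.00 × 22.9983 = JPY 20,583,478
JPY 20,583,478 ÷ 16.2115 = HKD 1,269,683.74
HKD 1,269,683.74 ÷ 5.87259 = CAD 216,205.07
CAD 216,205.07 ÷ 1.32576 = USD 163,080.10
USD 163,080.10 × 16.5593 = ZAR 2,700,492.30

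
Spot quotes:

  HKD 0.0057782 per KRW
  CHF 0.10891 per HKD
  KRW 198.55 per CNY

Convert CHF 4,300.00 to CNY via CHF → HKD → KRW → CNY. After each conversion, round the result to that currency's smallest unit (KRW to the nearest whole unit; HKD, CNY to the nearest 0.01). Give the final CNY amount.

CHF 4,300.00 ÷ 0.10891 = HKD 39,482.14
HKD 39,482.14 ÷ 0.0057782 = KRW 6,832,948
KRW 6,832,948 ÷ 198.55 = CNY 34,414.24

CNY 34,414.24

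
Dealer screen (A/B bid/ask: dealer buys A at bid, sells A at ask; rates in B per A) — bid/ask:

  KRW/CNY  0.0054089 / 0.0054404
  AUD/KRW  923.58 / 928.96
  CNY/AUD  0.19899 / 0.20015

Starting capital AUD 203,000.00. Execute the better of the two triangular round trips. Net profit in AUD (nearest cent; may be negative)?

Net result: AUD -1,204.83 (no profitable arbitrage after spreads)

Best loop AUD → KRW → CNY → AUD:
AUD 203,000.00 × 923.58 (sell AUD at bid) = KRW 187,486,740
KRW 187,486,740 × 0.0054089 (sell KRW at bid) = CNY 1,014,097.03
CNY 1,014,097.03 × 0.19899 (sell CNY at bid) = AUD 201,795.17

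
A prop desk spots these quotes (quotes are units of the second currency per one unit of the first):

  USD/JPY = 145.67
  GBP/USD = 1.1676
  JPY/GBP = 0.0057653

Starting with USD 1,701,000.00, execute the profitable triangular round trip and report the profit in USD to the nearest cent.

Profitable loop is USD → GBP → JPY → USD:
USD 1,701,000.00 ÷ 1.1676 = GBP 1,456,834.53
GBP 1,456,834.53 ÷ 0.0057653 = JPY 252,690,152
JPY 252,690,152 ÷ 145.67 = USD 1,734,675.31
Profit = USD 1,734,675.31 − USD 1,701,000.00

Profit: USD 33,675.31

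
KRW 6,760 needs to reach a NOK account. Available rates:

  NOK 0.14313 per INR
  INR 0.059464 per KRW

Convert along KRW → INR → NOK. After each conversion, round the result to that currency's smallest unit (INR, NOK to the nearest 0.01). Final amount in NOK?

NOK 57.54

KRW 6,760 × 0.059464 = INR 401.98
INR 401.98 × 0.14313 = NOK 57.54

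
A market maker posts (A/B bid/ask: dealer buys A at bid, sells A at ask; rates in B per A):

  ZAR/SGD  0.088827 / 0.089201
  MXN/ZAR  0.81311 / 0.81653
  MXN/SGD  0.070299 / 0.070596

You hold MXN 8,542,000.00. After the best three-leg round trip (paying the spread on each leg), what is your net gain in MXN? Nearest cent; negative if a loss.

Best loop MXN → ZAR → SGD → MXN:
MXN 8,542,000.00 × 0.81311 (sell MXN at bid) = ZAR 6,945,585.62
ZAR 6,945,585.62 × 0.088827 (sell ZAR at bid) = SGD 616,955.53
SGD 616,955.53 ÷ 0.070596 (buy MXN at ask) = MXN 8,739,242.08

Net profit: MXN 197,242.08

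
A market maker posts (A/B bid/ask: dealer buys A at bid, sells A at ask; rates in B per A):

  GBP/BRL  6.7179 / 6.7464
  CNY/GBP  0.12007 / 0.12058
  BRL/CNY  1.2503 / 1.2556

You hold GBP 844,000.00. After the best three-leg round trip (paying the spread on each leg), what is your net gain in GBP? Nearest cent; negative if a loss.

Net profit: GBP 7,186.49

Best loop GBP → BRL → CNY → GBP:
GBP 844,000.00 × 6.7179 (sell GBP at bid) = BRL 5,669,907.60
BRL 5,669,907.60 × 1.2503 (sell BRL at bid) = CNY 7,089,085.47
CNY 7,089,085.47 × 0.12007 (sell CNY at bid) = GBP 851,186.49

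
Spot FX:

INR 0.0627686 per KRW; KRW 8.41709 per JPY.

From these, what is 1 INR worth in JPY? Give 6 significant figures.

INR/JPY = 1.89276

1 INR ÷ 0.0627686 = 15.9315 KRW
15.9315 KRW ÷ 8.41709 = 1.89276 JPY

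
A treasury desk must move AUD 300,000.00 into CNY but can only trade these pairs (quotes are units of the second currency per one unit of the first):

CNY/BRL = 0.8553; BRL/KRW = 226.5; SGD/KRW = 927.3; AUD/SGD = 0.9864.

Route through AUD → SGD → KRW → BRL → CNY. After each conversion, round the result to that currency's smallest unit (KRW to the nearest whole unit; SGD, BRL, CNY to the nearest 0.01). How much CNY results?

AUD 300,000.00 × 0.9864 = SGD 295,920.00
SGD 295,920.00 × 927.3 = KRW 274,406,616
KRW 274,406,616 ÷ 226.5 = BRL 1,211,508.24
BRL 1,211,508.24 ÷ 0.8553 = CNY 1,416,471.69

CNY 1,416,471.69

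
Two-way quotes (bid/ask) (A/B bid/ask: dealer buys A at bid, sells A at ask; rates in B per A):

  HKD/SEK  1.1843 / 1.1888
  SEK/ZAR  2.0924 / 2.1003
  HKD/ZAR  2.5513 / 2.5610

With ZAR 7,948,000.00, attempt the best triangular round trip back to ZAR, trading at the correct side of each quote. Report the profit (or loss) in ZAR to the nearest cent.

Net profit: ZAR 173,369.29

Best loop ZAR → SEK → HKD → ZAR:
ZAR 7,948,000.00 ÷ 2.1003 (buy SEK at ask) = SEK 3,784,221.30
SEK 3,784,221.30 ÷ 1.1888 (buy HKD at ask) = HKD 3,183,227.88
HKD 3,183,227.88 × 2.5513 (sell HKD at bid) = ZAR 8,121,369.29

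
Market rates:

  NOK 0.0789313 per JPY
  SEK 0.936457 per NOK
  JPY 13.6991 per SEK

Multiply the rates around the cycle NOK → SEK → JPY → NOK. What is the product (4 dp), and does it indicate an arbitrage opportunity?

1.0126 (arbitrage exists)

Around NOK → SEK → JPY → NOK: 1 × 0.936457 × 13.6991 × 0.0789313 = 1.012580
Product > 1; profitable direction is NOK → SEK → JPY → NOK.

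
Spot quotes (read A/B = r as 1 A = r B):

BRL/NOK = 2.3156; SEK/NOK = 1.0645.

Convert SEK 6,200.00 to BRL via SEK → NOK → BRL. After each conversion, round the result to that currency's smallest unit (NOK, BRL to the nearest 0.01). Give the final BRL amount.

BRL 2,850.19

SEK 6,200.00 × 1.0645 = NOK 6,599.90
NOK 6,599.90 ÷ 2.3156 = BRL 2,850.19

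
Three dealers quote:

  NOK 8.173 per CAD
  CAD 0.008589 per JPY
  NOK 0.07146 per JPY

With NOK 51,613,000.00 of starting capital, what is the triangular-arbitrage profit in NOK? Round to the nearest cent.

Profitable loop is NOK → CAD → JPY → NOK:
NOK 51,613,000.00 ÷ 8.173 = CAD 6,315,061.79
CAD 6,315,061.79 ÷ 0.008589 = JPY 735,249,946
JPY 735,249,946 × 0.07146 = NOK 52,540,961.16
Profit = NOK 52,540,961.16 − NOK 51,613,000.00

Profit: NOK 927,961.16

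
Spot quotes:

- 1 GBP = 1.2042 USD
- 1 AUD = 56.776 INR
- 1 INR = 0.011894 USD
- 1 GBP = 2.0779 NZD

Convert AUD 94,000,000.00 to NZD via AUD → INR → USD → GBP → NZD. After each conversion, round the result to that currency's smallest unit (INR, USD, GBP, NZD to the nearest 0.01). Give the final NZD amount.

AUD 94,000,000.00 × 56.776 = INR 5,336,944,000.00
INR 5,336,944,000.00 × 0.011894 = USD 63,477,611.94
USD 63,477,611.94 ÷ 1.2042 = GBP 52,713,512.66
GBP 52,713,512.66 × 2.0779 = NZD 109,533,407.96

NZD 109,533,407.96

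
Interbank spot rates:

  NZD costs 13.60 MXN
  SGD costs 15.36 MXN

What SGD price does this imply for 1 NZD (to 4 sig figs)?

NZD/SGD = 0.8854

1 NZD × 13.60 = 13.6 MXN
13.6 MXN ÷ 15.36 = 0.885417 SGD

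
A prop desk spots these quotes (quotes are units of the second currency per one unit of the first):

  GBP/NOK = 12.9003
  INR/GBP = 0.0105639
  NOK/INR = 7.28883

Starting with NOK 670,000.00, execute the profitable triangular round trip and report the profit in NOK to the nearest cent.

Profitable loop is NOK → GBP → INR → NOK:
NOK 670,000.00 ÷ 12.9003 = GBP 51,936.78
GBP 51,936.78 ÷ 0.0105639 = INR 4,916,439.64
INR 4,916,439.64 ÷ 7.28883 = NOK 674,516.98
Profit = NOK 674,516.98 − NOK 670,000.00

Profit: NOK 4,516.98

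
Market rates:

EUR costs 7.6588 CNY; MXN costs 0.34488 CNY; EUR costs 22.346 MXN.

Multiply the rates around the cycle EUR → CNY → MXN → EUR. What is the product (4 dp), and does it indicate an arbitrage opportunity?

0.9938 (arbitrage exists)

Around EUR → CNY → MXN → EUR: 1 × 7.6588 ÷ 0.34488 ÷ 22.346 = 0.993786
Product < 1; profitable direction is EUR → MXN → CNY → EUR.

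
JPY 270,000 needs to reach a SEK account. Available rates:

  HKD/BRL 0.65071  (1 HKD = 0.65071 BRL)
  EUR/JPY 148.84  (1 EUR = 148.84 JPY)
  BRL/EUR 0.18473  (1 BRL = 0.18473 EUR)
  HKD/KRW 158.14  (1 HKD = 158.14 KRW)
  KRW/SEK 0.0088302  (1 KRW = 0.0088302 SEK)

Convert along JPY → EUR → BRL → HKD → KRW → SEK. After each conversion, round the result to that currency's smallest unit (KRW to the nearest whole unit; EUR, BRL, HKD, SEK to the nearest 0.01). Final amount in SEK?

JPY 270,000 ÷ 148.84 = EUR 1,814.03
EUR 1,814.03 ÷ 0.18473 = BRL 9,819.90
BRL 9,819.90 ÷ 0.65071 = HKD 15,091.05
HKD 15,091.05 × 158.14 = KRW 2,386,499
KRW 2,386,499 × 0.0088302 = SEK 21,073.26

SEK 21,073.26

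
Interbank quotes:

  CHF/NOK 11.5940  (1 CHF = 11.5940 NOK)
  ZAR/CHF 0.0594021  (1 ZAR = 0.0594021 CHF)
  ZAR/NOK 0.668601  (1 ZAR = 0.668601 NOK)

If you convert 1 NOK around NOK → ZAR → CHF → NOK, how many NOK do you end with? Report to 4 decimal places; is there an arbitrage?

1.0301 (arbitrage exists)

Around NOK → ZAR → CHF → NOK: 1 ÷ 0.668601 × 0.0594021 × 11.5940 = 1.030073
Product > 1; profitable direction is NOK → ZAR → CHF → NOK.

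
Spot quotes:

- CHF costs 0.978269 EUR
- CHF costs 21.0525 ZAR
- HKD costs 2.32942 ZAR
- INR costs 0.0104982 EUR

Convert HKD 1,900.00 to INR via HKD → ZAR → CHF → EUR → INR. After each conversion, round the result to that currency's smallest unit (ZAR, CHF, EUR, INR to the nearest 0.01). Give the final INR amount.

INR 19,590.02

HKD 1,900.00 × 2.32942 = ZAR 4,425.90
ZAR 4,425.90 ÷ 21.0525 = CHF 210.23
CHF 210.23 × 0.978269 = EUR 205.66
EUR 205.66 ÷ 0.0104982 = INR 19,590.02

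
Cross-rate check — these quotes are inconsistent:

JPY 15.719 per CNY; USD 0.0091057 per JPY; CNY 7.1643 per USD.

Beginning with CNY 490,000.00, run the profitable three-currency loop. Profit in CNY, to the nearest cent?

Profit: CNY 12,467.64

Profitable loop is CNY → JPY → USD → CNY:
CNY 490,000.00 × 15.719 = JPY 7,702,310
JPY 7,702,310 × 0.0091057 = USD 70,134.92
USD 70,134.92 × 7.1643 = CNY 502,467.64
Profit = CNY 502,467.64 − CNY 490,000.00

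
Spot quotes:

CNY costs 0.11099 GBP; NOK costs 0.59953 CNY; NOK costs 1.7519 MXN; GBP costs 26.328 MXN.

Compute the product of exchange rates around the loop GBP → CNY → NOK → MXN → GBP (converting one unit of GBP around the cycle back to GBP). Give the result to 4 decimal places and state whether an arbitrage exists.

Around GBP → CNY → NOK → MXN → GBP: 1 ÷ 0.11099 ÷ 0.59953 × 1.7519 ÷ 26.328 = 0.999992
Product ≈ 1 (deviation 0.001%, within rounding noise).

1.0000 (no arbitrage)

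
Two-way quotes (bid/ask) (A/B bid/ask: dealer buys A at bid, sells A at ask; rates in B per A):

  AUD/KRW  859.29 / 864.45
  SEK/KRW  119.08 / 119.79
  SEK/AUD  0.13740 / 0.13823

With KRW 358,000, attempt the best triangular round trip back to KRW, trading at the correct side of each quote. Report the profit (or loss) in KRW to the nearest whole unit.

Net result: KRW -1,237 (no profitable arbitrage after spreads)

Best loop KRW → AUD → SEK → KRW:
KRW 358,000 ÷ 864.45 (buy AUD at ask) = AUD 414.14
AUD 414.14 ÷ 0.13823 (buy SEK at ask) = SEK 2,995.99
SEK 2,995.99 × 119.08 (sell SEK at bid) = KRW 356,763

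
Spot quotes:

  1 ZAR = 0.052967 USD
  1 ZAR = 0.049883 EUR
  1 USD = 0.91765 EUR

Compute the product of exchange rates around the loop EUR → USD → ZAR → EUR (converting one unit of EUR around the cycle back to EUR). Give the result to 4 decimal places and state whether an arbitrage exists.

Around EUR → USD → ZAR → EUR: 1 ÷ 0.91765 ÷ 0.052967 × 0.049883 = 1.026290
Product > 1; profitable direction is EUR → USD → ZAR → EUR.

1.0263 (arbitrage exists)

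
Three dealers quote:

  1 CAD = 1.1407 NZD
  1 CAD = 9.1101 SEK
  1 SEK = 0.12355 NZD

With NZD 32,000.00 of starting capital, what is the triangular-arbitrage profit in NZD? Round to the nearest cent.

Profit: NZD 430.64

Profitable loop is NZD → SEK → CAD → NZD:
NZD 32,000.00 ÷ 0.12355 = SEK 259,004.45
SEK 259,004.45 ÷ 9.1101 = CAD 28,430.47
CAD 28,430.47 × 1.1407 = NZD 32,430.64
Profit = NZD 32,430.64 − NZD 32,000.00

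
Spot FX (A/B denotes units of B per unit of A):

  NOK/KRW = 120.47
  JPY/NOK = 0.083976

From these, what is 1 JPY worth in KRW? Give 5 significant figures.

JPY/KRW = 10.117

1 JPY × 0.083976 = 0.083976 NOK
0.083976 NOK × 120.47 = 10.1166 KRW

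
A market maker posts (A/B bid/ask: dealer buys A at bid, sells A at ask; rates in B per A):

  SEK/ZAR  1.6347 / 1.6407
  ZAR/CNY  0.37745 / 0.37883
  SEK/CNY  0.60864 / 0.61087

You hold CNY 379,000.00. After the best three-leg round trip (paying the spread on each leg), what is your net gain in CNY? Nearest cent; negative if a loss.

Net profit: CNY 3,814.08

Best loop CNY → SEK → ZAR → CNY:
CNY 379,000.00 ÷ 0.61087 (buy SEK at ask) = SEK 620,426.60
SEK 620,426.60 × 1.6347 (sell SEK at bid) = ZAR 1,014,211.37
ZAR 1,014,211.37 × 0.37745 (sell ZAR at bid) = CNY 382,814.08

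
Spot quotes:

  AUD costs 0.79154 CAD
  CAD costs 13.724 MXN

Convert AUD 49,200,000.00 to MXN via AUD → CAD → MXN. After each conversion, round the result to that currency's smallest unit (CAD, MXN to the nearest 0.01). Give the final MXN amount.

AUD 49,200,000.00 × 0.79154 = CAD 38,943,768.00
CAD 38,943,768.00 × 13.724 = MXN 534,464,272.03

MXN 534,464,272.03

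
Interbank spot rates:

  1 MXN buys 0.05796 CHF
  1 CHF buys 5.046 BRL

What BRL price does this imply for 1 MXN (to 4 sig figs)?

MXN/BRL = 0.2925

1 MXN × 0.05796 = 0.05796 CHF
0.05796 CHF × 5.046 = 0.292466 BRL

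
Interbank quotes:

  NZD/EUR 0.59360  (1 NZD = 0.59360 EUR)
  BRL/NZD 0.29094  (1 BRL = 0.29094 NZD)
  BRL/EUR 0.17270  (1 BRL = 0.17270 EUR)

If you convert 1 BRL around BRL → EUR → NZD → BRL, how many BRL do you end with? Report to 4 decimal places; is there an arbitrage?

1.0000 (no arbitrage)

Around BRL → EUR → NZD → BRL: 1 × 0.17270 ÷ 0.59360 ÷ 0.29094 = 0.999989
Product ≈ 1 (deviation 0.001%, within rounding noise).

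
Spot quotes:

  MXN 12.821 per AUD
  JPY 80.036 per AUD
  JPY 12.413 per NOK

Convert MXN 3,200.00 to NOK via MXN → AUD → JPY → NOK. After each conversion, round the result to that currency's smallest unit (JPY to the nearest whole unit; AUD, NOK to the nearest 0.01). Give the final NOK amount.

NOK 1,609.28

MXN 3,200.00 ÷ 12.821 = AUD 249.59
AUD 249.59 × 80.036 = JPY 19,976
JPY 19,976 ÷ 12.413 = NOK 1,609.28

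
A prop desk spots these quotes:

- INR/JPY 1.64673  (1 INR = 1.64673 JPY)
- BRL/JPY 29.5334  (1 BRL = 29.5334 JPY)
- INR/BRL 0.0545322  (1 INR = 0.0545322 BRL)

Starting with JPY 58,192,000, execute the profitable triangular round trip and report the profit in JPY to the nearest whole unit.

Profitable loop is JPY → BRL → INR → JPY:
JPY 58,192,000 ÷ 29.5334 = BRL 1,970,379.30
BRL 1,970,379.30 ÷ 0.0545322 = INR 36,132,400.66
INR 36,132,400.66 × 1.64673 = JPY 59,500,308
Profit = JPY 59,500,308 − JPY 58,192,000

Profit: JPY 1,308,308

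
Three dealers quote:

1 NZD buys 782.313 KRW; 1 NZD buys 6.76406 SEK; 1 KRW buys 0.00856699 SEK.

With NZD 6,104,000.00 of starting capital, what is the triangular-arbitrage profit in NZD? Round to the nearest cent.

Profitable loop is NZD → SEK → KRW → NZD:
NZD 6,104,000.00 × 6.76406 = SEK 41,287,822.24
SEK 41,287,822.24 ÷ 0.00856699 = KRW 4,819,408,245
KRW 4,819,408,245 ÷ 782.313 = NZD 6,160,460.38
Profit = NZD 6,160,460.38 − NZD 6,104,000.00

Profit: NZD 56,460.38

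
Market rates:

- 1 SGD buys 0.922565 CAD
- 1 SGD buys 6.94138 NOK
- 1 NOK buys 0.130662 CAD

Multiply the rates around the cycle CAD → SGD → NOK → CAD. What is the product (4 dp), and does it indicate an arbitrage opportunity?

0.9831 (arbitrage exists)

Around CAD → SGD → NOK → CAD: 1 ÷ 0.922565 × 6.94138 × 0.130662 = 0.983101
Product < 1; profitable direction is CAD → NOK → SGD → CAD.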